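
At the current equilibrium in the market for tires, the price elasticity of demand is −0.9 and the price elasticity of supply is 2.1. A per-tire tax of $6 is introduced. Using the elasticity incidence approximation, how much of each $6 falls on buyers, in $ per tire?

Buyers bear ≈ $4.2 per tire.

Incidence ratio: buyers' share ≈ εs / (εs + |εd|) = 2.1 / (2.1 + 0.9) = 0.7.
So buyers bear ≈ 0.7 × $6 = $4.2; sellers bear $1.8.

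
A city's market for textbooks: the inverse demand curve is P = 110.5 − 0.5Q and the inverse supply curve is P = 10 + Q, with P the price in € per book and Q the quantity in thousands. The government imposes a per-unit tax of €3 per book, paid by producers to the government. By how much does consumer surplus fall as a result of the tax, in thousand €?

Consumer surplus falls by €66 thousand.

Rewrite in direct form: Qd = 221 − 2P and Qs = P − 10.
Without the tax, 221 − 2P = P − 10 gives 3P = 231, so P* = €77 and Q* = 67.
With the tax collected from producers, supply shifts: Qs = (P − 3) − 10.
New equilibrium: consumers pay €78, producers receive €75, Q = 65. (Wedge: Pb − Ps = 3.)
ΔCS is the trapezoid between Q = 65 and Q = 67 of height €1: ½ · (67 + 65) · 1 = €66.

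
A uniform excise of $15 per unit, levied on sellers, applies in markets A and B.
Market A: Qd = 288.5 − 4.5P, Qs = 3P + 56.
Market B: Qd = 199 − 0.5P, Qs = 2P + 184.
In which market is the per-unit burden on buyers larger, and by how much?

Market B, by $6.

Market A: pre-tax P* = $31, Q* = 149; post-tax Q = 122; per-unit burden on buyers = $6.
Market B: pre-tax P* = $6, Q* = 196; post-tax Q = 190; per-unit burden on buyers = $12.
Difference: $6 vs $12 → market B is larger by $6.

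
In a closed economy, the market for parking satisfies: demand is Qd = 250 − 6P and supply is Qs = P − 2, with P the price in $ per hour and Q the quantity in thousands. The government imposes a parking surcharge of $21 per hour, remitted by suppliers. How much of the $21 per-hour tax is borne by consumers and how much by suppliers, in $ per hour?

Without the tax, 250 − 6P = P − 2 gives 7P = 252, so P* = $36 and Q* = 34.
With the tax collected from suppliers, supply shifts: Qs = (P − 21) − 2.
New equilibrium: consumers pay $39, suppliers receive $18, Q = 16. (Wedge: Pb − Ps = 21.)
Burden on consumers: $3; on suppliers: $18. (They sum to $21.)
The less price-elastic side of the market bears the larger share of a per-unit tax.

Consumers bear $3 per hour; suppliers bear $18 per hour.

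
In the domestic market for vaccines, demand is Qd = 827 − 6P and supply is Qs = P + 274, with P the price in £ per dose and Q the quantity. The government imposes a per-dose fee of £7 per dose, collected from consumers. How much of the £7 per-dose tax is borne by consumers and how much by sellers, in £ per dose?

Consumers bear £1 per dose; sellers bear £6 per dose.

Without the tax, 827 − 6P = P + 274 gives 7P = 553, so P* = £79 and Q* = 353.
With the tax collected from consumers, demand (in seller-price terms) shifts: Qd = 827 − 6(P + 7).
New equilibrium: consumers pay £80, sellers receive £73, Q = 347. (Wedge: Pb − Ps = 7.)
Burden on consumers: £1; on sellers: £6. (They sum to £7.)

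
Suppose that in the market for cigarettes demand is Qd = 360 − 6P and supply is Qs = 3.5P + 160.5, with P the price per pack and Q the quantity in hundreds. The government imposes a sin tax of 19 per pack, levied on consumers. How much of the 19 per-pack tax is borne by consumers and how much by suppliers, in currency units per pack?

Consumers bear 7 per pack; suppliers bear 12 per pack.

Before the tax: set 360 − 6P = 3.5P + 160.5 → P* = 21, Q* = 234.
With the tax collected from consumers, demand (in seller-price terms) shifts: Qd = 360 − 6(P + 19).
New equilibrium: consumers pay 28, suppliers receive 9, Q = 192. (Wedge: Pb − Ps = 19.)
Burden on consumers: 7; on suppliers: 12. (They sum to 19.)
The less price-elastic side of the market bears the larger share of a per-unit tax.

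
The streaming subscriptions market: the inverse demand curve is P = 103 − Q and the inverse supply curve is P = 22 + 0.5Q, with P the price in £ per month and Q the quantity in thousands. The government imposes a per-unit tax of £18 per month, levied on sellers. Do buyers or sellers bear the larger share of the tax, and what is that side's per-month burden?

Inverting to Q(P) form: Qd = 103 − P; Qs = 2P − 44.
Before the tax: set 103 − P = 2P − 44 → P* = £49, Q* = 54.
With the tax collected from sellers, supply shifts: Qs = 2(P − 18) − 44.
New equilibrium: buyers pay £61, sellers receive £43, Q = 42. (Wedge: Pb − Ps = 18.)
Per-month burden: buyers £12, sellers £6.
Buyers take the larger share because demand is less price-elastic here (demand slope 1 vs supply slope 2).
The less price-elastic side of the market bears the larger share of a per-unit tax.

Buyers bear the larger share: £12 per month.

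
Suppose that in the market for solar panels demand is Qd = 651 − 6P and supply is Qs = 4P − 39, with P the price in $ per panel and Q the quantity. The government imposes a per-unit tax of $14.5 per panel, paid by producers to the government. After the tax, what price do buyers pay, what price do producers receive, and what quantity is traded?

Buyers pay $74.8; producers receive $60.3; quantity = 202.2.

Before the tax: set 651 − 6P = 4P − 39 → P* = $69, Q* = 237.
With the tax collected from producers, supply shifts: Qs = 4(P − 14.5) − 39.
New equilibrium: buyers pay $74.8, producers receive $60.3, Q = 202.2. (Wedge: Pb − Ps = 14.5.)
The less price-elastic side of the market bears the larger share of a per-unit tax.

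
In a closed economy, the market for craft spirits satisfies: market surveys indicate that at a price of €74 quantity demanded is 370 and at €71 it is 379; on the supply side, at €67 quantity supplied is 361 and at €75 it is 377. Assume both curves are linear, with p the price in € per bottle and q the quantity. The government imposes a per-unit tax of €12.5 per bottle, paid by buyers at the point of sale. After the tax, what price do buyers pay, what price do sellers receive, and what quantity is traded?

Buyers pay €78; sellers receive €65.5; quantity = 358.

Demand slope: (379 − 370)/(71 − 74) = -3, so qd = 592 − 3p.
Supply slope: (377 − 361)/(75 − 67) = 2, so qs = 2p + 227.
Without the tax, 592 − 3p = 2p + 227 gives 5p = 365, so p* = €73 and q* = 373.
With the tax collected from buyers, demand (in seller-price terms) shifts: qd = 592 − 3(p + 12.5).
New equilibrium: buyers pay €78, sellers receive €65.5, q = 358. (Wedge: pb − ps = 12.5.)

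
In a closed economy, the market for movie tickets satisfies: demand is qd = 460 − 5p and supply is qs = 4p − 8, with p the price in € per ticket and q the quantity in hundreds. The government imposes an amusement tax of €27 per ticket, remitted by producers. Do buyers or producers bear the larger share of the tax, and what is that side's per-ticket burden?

Before the tax: set 460 − 5p = 4p − 8 → p* = €52, q* = 200.
With the tax collected from producers, supply shifts: qs = 4(p − 27) − 8.
New equilibrium: buyers pay €64, producers receive €37, q = 140. (Wedge: pb − ps = 27.)
Per-ticket burden: buyers €12, producers €15.
Producers take the larger share because supply is less price-elastic here (demand slope 5 vs supply slope 4).
The less price-elastic side of the market bears the larger share of a per-unit tax.

Producers bear the larger share: €15 per ticket.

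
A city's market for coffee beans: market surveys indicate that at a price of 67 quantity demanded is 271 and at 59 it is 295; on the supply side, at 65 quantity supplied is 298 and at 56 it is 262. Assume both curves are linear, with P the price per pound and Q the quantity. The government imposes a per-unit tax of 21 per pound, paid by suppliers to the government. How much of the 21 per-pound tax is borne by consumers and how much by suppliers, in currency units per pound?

Demand slope: (295 − 271)/(59 − 67) = -3, so Qd = 472 − 3P.
Supply slope: (262 − 298)/(56 − 65) = 4, so Qs = 4P + 38.
Before the tax: set 472 − 3P = 4P + 38 → P* = 62, Q* = 286.
With the tax collected from suppliers, supply shifts: Qs = 4(P − 21) + 38.
Solving gives Q = 250 with consumers paying 74 and suppliers receiving 53 (the 21 wedge).
Burden on consumers: 12; on suppliers: 9. (They sum to 21.)
The less price-elastic side of the market bears the larger share of a per-unit tax.

Consumers bear 12 per pound; suppliers bear 9 per pound.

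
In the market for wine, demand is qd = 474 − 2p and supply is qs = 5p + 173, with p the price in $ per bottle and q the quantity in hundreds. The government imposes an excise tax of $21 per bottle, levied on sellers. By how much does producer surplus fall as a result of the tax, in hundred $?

Producer surplus falls by $2238 hundred.

Without the tax, 474 − 2p = 5p + 173 gives 7p = 301, so p* = $43 and q* = 388.
With the tax collected from sellers, supply shifts: qs = 5(p − 21) + 173.
Solving gives q = 358 with buyers paying $58 and sellers receiving $37 (the $21 wedge).
ΔPS is the trapezoid between Q = 358 and Q = 388 of height $6: ½ · (388 + 358) · 6 = $2238.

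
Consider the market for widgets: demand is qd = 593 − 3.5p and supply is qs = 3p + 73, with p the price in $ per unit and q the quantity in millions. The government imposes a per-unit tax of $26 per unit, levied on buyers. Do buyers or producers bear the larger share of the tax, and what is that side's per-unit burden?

Before the tax: set 593 − 3.5p = 3p + 73 → p* = $80, q* = 313.
With the tax collected from buyers, demand (in seller-price terms) shifts: qd = 593 − 3.5(p + 26).
New equilibrium: buyers pay $92, producers receive $66, q = 271. (Wedge: pb − ps = 26.)
Per-unit burden: buyers $12, producers $14.
Producers take the larger share because supply is less price-elastic here (demand slope 3.5 vs supply slope 3).
The less price-elastic side of the market bears the larger share of a per-unit tax.

Producers bear the larger share: $14 per unit.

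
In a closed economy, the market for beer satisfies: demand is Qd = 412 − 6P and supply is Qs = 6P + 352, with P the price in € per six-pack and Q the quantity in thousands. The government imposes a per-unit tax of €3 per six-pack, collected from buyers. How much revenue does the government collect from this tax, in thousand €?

Tax revenue = €1119 thousand.

Without the tax, 412 − 6P = 6P + 352 gives 12P = 60, so P* = €5 and Q* = 382.
With the tax collected from buyers, demand (in seller-price terms) shifts: Qd = 412 − 6(P + 3).
New equilibrium: buyers pay €6.5, producers receive €3.5, Q = 373. (Wedge: Pb − Ps = 3.)
Revenue = t · Q = 3 · 373 = €1119.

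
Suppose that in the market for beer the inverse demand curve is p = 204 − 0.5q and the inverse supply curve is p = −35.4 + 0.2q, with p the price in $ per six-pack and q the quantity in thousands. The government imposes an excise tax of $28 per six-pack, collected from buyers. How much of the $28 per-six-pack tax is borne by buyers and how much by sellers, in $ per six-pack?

Buyers bear $20 per six-pack; sellers bear $8 per six-pack.

Inverting to q(p) form: qd = 408 − 2p; qs = 5p + 177.
Without the tax, 408 − 2p = 5p + 177 gives 7p = 231, so p* = $33 and q* = 342.
With the tax collected from buyers, demand (in seller-price terms) shifts: qd = 408 − 2(p + 28).
Solving gives q = 302 with buyers paying $53 and sellers receiving $25 (the $28 wedge).
Burden on buyers: $20; on sellers: $8. (They sum to $28.)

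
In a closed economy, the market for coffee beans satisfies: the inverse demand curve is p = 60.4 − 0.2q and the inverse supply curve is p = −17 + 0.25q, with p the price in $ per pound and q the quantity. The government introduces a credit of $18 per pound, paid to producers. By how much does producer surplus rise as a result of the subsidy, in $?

Inverting to q(p) form: qd = 302 − 5p; qs = 4p + 68.
Without the subsidy, 302 − 5p = 4p + 68 gives 9p = 234, so p* = $26 and q* = 172.
With a per-unit subsidy paid to producers, each receives p + 18 per unit sold, so supply becomes qs = 4(p + 18) + 68.
New equilibrium: consumers pay $18, producers receive $36, q = 212. (Wedge: pb − ps = −18.)
ΔPS is the trapezoid between Q = 212 and Q = 172 of height $10: ½ · (172 + 212) · 10 = $1920.

Producer surplus rises by $1920.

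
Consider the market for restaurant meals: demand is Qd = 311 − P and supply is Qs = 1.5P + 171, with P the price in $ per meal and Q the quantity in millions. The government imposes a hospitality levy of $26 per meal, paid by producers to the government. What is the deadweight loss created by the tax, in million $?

Deadweight loss = $202.8 million.

Without the tax, 311 − P = 1.5P + 171 gives 2.5P = 140, so P* = $56 and Q* = 255.
With the tax collected from producers, supply shifts: Qs = 1.5(P − 26) + 171.
Solving gives Q = 239.4 with buyers paying $71.6 and producers receiving $45.6 (the $26 wedge).
Quantity falls by |ΔQ| = |255 − 239.4| = 15.6.
DWL = ½ · t · |ΔQ| = ½ · 26 · 15.6 = $202.8.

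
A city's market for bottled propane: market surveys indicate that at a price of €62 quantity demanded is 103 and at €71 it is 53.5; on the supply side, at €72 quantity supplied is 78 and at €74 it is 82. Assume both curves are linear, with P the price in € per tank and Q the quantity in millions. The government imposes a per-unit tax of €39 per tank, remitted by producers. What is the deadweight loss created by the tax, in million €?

Demand slope: (53.5 − 103)/(71 − 62) = -5.5, so Qd = 444 − 5.5P.
Supply slope: (82 − 78)/(74 − 72) = 2, so Qs = 2P − 66.
Without the tax, 444 − 5.5P = 2P − 66 gives 7.5P = 510, so P* = €68 and Q* = 70.
With the tax collected from producers, supply shifts: Qs = 2(P − 39) − 66.
Solving gives Q = 12.8 with buyers paying €78.4 and producers receiving €39.4 (the €39 wedge).
Quantity falls by |ΔQ| = |70 − 12.8| = 57.2.
DWL = ½ · t · |ΔQ| = ½ · 39 · 57.2 = €1115.4.

Deadweight loss = €1115.4 million.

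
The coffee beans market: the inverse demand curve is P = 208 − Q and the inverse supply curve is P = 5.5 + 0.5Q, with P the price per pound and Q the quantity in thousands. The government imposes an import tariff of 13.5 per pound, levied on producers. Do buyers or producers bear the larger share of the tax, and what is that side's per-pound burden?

Buyers bear the larger share: 9 per pound.

Rewrite in direct form: Qd = 208 − P and Qs = 2P − 11.
Without the tax, 208 − P = 2P − 11 gives 3P = 219, so P* = 73 and Q* = 135.
With the tax collected from producers, supply shifts: Qs = 2(P − 13.5) − 11.
New equilibrium: buyers pay 82, producers receive 68.5, Q = 126. (Wedge: Pb − Ps = 13.5.)
Per-pound burden: buyers 9, producers 4.5.
Buyers take the larger share because demand is less price-elastic here (demand slope 1 vs supply slope 2).
The less price-elastic side of the market bears the larger share of a per-unit tax.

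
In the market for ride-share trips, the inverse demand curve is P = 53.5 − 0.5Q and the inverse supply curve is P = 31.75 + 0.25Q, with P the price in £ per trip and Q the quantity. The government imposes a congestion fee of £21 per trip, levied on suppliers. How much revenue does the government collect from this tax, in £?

Rewrite in direct form: Qd = 107 − 2P and Qs = 4P − 127.
Before the tax: set 107 − 2P = 4P − 127 → P* = £39, Q* = 29.
With the tax collected from suppliers, supply shifts: Qs = 4(P − 21) − 127.
Solving gives Q = 1 with buyers paying £53 and suppliers receiving £32 (the £21 wedge).
Revenue = t · Q = 21 · 1 = £21.

Tax revenue = £21.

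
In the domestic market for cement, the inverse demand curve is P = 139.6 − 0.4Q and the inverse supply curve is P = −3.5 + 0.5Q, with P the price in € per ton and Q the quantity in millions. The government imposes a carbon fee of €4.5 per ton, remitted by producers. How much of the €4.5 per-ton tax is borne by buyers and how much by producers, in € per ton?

Buyers bear €2 per ton; producers bear €2.5 per ton.

Rewrite in direct form: Qd = 349 − 2.5P and Qs = 2P + 7.
Before the tax: set 349 − 2.5P = 2P + 7 → P* = €76, Q* = 159.
With the tax collected from producers, supply shifts: Qs = 2(P − 4.5) + 7.
Solving gives Q = 154 with buyers paying €78 and producers receiving €73.5 (the €4.5 wedge).
Burden on buyers: €2; on producers: €2.5. (They sum to €4.5.)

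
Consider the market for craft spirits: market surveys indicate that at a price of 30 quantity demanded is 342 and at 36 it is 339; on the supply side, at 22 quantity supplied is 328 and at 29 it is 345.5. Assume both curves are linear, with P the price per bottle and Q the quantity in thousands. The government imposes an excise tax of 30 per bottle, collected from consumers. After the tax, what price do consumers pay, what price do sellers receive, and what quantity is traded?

Consumers pay 53; sellers receive 23; quantity = 330.5.

Demand slope: (339 − 342)/(36 − 30) = -0.5, so Qd = 357 − 0.5P.
Supply slope: (345.5 − 328)/(29 − 22) = 2.5, so Qs = 2.5P + 273.
Before the tax: set 357 − 0.5P = 2.5P + 273 → P* = 28, Q* = 343.
With the tax collected from consumers, demand (in seller-price terms) shifts: Qd = 357 − 0.5(P + 30).
Solving gives Q = 330.5 with consumers paying 53 and sellers receiving 23 (the 30 wedge).
The less price-elastic side of the market bears the larger share of a per-unit tax.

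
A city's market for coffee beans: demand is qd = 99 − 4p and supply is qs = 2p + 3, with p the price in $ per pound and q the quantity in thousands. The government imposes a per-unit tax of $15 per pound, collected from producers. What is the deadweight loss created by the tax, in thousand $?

Before the tax: set 99 − 4p = 2p + 3 → p* = $16, q* = 35.
With the tax collected from producers, supply shifts: qs = 2(p − 15) + 3.
New equilibrium: consumers pay $21, producers receive $6, q = 15. (Wedge: pb − ps = 15.)
Quantity falls by |ΔQ| = |35 − 15| = 20.
DWL = ½ · t · |ΔQ| = ½ · 15 · 20 = $150.

Deadweight loss = $150 thousand.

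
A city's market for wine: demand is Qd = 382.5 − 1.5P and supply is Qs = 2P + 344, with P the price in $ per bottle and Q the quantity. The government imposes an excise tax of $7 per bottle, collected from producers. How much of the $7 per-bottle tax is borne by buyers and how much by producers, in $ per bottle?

Buyers bear $4 per bottle; producers bear $3 per bottle.

Before the tax: set 382.5 − 1.5P = 2P + 344 → P* = $11, Q* = 366.
With the tax collected from producers, supply shifts: Qs = 2(P − 7) + 344.
New equilibrium: buyers pay $15, producers receive $8, Q = 360. (Wedge: Pb − Ps = 7.)
Burden on buyers: $4; on producers: $3. (They sum to $7.)
The less price-elastic side of the market bears the larger share of a per-unit tax.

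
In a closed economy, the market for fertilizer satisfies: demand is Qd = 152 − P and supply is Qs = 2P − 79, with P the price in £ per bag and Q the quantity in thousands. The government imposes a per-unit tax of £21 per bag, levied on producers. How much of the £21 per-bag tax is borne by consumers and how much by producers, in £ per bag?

Before the tax: set 152 − P = 2P − 79 → P* = £77, Q* = 75.
With the tax collected from producers, supply shifts: Qs = 2(P − 21) − 79.
New equilibrium: consumers pay £91, producers receive £70, Q = 61. (Wedge: Pb − Ps = 21.)
Burden on consumers: £14; on producers: £7. (They sum to £21.)

Consumers bear £14 per bag; producers bear £7 per bag.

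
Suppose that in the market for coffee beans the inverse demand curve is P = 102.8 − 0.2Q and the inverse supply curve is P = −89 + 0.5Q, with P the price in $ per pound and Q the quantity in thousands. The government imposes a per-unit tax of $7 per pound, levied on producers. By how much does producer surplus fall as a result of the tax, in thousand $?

Producer surplus falls by $1345 thousand.

Rewrite in direct form: Qd = 514 − 5P and Qs = 2P + 178.
Before the tax: set 514 − 5P = 2P + 178 → P* = $48, Q* = 274.
With the tax collected from producers, supply shifts: Qs = 2(P − 7) + 178.
New equilibrium: consumers pay $50, producers receive $43, Q = 264. (Wedge: Pb − Ps = 7.)
ΔPS is the trapezoid between Q = 264 and Q = 274 of height $5: ½ · (274 + 264) · 5 = $1345.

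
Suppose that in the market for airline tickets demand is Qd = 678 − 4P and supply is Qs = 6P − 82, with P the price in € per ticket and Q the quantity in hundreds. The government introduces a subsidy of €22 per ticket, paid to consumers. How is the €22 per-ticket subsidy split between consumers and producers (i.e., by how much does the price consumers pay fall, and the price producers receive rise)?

Consumers gain €13.2 per ticket; producers gain €8.8 per ticket.

Before the subsidy: set 678 − 4P = 6P − 82 → P* = €76, Q* = 374.
With a per-unit subsidy paid to consumers, each effectively pays P − 22, so demand becomes Qd = 678 − 4(P − 22).
New equilibrium: consumers pay €62.8, producers receive €84.8, Q = 426.8. (Wedge: Pb − Ps = −22.)
Gain to consumers: €13.2; to producers: €8.8. (They sum to €22.)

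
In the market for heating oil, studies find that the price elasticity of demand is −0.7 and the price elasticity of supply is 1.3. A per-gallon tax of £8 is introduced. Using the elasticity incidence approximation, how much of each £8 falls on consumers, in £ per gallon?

Consumers bear ≈ £5.2 per gallon.

Incidence ratio: consumers' share ≈ εs / (εs + |εd|) = 1.3 / (1.3 + 0.7) = 0.65.
So consumers bear ≈ 0.65 × £8 = £5.2; suppliers bear £2.8.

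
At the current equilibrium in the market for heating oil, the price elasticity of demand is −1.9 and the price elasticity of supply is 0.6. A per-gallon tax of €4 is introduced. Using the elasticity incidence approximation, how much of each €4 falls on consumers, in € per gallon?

Incidence ratio: consumers' share ≈ εs / (εs + |εd|) = 0.6 / (0.6 + 1.9) = 0.24.
So consumers bear ≈ 0.24 × €4 = €0.96; suppliers bear €3.04.

Consumers bear ≈ €0.96 per gallon.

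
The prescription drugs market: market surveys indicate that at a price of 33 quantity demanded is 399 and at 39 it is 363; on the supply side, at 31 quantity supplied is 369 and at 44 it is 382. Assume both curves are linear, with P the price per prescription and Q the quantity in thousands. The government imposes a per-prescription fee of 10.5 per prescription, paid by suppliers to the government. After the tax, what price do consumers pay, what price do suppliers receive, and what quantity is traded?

Consumers pay 38.5; suppliers receive 28; quantity = 366.

Demand slope: (363 − 399)/(39 − 33) = -6, so Qd = 597 − 6P.
Supply slope: (382 − 369)/(44 − 31) = 1, so Qs = P + 338.
Before the tax: set 597 − 6P = P + 338 → P* = 37, Q* = 375.
With the tax collected from suppliers, supply shifts: Qs = (P − 10.5) + 338.
Solving gives Q = 366 with consumers paying 38.5 and suppliers receiving 28 (the 10.5 wedge).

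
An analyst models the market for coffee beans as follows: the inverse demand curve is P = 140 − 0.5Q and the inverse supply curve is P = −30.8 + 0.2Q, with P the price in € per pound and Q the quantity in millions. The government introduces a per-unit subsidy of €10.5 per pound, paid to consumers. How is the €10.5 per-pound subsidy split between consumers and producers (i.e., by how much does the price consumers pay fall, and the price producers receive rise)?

Consumers gain €7.5 per pound; producers gain €3 per pound.

Inverting to Q(P) form: Qd = 280 − 2P; Qs = 5P + 154.
Without the subsidy, 280 − 2P = 5P + 154 gives 7P = 126, so P* = €18 and Q* = 244.
With a per-unit subsidy paid to consumers, each effectively pays P − 10.5, so demand becomes Qd = 280 − 2(P − 10.5).
New equilibrium: consumers pay €10.5, producers receive €21, Q = 259. (Wedge: Pb − Ps = −10.5.)
Gain to consumers: €7.5; to producers: €3. (They sum to €10.5.)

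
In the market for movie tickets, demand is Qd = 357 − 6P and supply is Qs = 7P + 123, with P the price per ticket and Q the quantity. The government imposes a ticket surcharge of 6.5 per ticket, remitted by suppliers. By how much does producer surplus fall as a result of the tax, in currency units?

Producer surplus falls by 715.5.

Before the tax: set 357 − 6P = 7P + 123 → P* = 18, Q* = 249.
With the tax collected from suppliers, supply shifts: Qs = 7(P − 6.5) + 123.
New equilibrium: buyers pay 21.5, suppliers receive 15, Q = 228. (Wedge: Pb − Ps = 6.5.)
ΔPS is the trapezoid between Q = 228 and Q = 249 of height 3: ½ · (249 + 228) · 3 = 715.5.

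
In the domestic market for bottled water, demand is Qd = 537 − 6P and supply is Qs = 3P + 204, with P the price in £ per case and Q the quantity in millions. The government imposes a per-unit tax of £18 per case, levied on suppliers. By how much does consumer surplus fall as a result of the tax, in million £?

Consumer surplus falls by £1782 million.

Before the tax: set 537 − 6P = 3P + 204 → P* = £37, Q* = 315.
With the tax collected from suppliers, supply shifts: Qs = 3(P − 18) + 204.
Solving gives Q = 279 with consumers paying £43 and suppliers receiving £25 (the £18 wedge).
ΔCS is the trapezoid between Q = 279 and Q = 315 of height £6: ½ · (315 + 279) · 6 = £1782.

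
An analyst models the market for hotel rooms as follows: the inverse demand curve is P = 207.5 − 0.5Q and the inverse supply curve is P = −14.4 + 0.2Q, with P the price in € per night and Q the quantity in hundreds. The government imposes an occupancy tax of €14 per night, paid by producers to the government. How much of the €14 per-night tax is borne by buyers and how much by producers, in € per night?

Rewrite in direct form: Qd = 415 − 2P and Qs = 5P + 72.
Before the tax: set 415 − 2P = 5P + 72 → P* = €49, Q* = 317.
With the tax collected from producers, supply shifts: Qs = 5(P − 14) + 72.
Solving gives Q = 297 with buyers paying €59 and producers receiving €45 (the €14 wedge).
Burden on buyers: €10; on producers: €4. (They sum to €14.)
The less price-elastic side of the market bears the larger share of a per-unit tax.

Buyers bear €10 per night; producers bear €4 per night.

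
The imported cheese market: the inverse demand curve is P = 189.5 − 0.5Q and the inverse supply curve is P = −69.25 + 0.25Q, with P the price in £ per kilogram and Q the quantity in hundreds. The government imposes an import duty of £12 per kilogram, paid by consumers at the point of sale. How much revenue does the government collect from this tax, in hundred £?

Tax revenue = £3948 hundred.

Rewrite in direct form: Qd = 379 − 2P and Qs = 4P + 277.
Before the tax: set 379 − 2P = 4P + 277 → P* = £17, Q* = 345.
With the tax collected from consumers, demand (in seller-price terms) shifts: Qd = 379 − 2(P + 12).
New equilibrium: consumers pay £25, sellers receive £13, Q = 329. (Wedge: Pb − Ps = 12.)
Revenue = t · Q = 12 · 329 = £3948.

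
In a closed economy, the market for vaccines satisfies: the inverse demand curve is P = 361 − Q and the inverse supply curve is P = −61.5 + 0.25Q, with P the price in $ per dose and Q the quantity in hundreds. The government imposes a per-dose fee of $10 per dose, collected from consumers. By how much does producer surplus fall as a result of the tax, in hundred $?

Producer surplus falls by $668 hundred.

Inverting to Q(P) form: Qd = 361 − P; Qs = 4P + 246.
Before the tax: set 361 − P = 4P + 246 → P* = $23, Q* = 338.
With the tax collected from consumers, demand (in seller-price terms) shifts: Qd = 361 − (P + 10).
Solving gives Q = 330 with consumers paying $31 and sellers receiving $21 (the $10 wedge).
ΔPS is the trapezoid between Q = 330 and Q = 338 of height $2: ½ · (338 + 330) · 2 = $668.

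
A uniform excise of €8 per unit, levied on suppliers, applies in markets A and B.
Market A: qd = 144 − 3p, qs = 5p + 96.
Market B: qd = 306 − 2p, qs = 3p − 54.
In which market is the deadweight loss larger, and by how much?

Market A, by €21.6.

Market A: pre-tax p* = €6, q* = 126; post-tax q = 111; deadweight loss = €60.
Market B: pre-tax p* = €72, q* = 162; post-tax q = 152.4; deadweight loss = €38.4.
Difference: €60 vs €38.4 → market A is larger by €21.6.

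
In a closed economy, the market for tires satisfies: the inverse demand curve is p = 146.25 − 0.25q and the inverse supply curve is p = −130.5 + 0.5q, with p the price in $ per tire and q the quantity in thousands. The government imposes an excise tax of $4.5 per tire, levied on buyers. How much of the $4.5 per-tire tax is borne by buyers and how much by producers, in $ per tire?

Rewrite in direct form: qd = 585 − 4p and qs = 2p + 261.
Before the tax: set 585 − 4p = 2p + 261 → p* = $54, q* = 369.
With the tax collected from buyers, demand (in seller-price terms) shifts: qd = 585 − 4(p + 4.5).
Solving gives q = 363 with buyers paying $55.5 and producers receiving $51 (the $4.5 wedge).
Burden on buyers: $1.5; on producers: $3. (They sum to $4.5.)

Buyers bear $1.5 per tire; producers bear $3 per tire.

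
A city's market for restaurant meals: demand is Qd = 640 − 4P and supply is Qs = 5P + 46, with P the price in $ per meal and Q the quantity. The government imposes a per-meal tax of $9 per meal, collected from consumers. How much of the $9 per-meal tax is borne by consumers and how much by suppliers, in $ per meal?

Without the tax, 640 − 4P = 5P + 46 gives 9P = 594, so P* = $66 and Q* = 376.
With the tax collected from consumers, demand (in seller-price terms) shifts: Qd = 640 − 4(P + 9).
New equilibrium: consumers pay $71, suppliers receive $62, Q = 356. (Wedge: Pb − Ps = 9.)
Burden on consumers: $5; on suppliers: $4. (They sum to $9.)

Consumers bear $5 per meal; suppliers bear $4 per meal.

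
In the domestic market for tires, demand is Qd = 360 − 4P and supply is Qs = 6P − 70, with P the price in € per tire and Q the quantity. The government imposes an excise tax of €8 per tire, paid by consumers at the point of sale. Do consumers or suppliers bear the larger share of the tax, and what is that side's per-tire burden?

Before the tax: set 360 − 4P = 6P − 70 → P* = €43, Q* = 188.
With the tax collected from consumers, demand (in seller-price terms) shifts: Qd = 360 − 4(P + 8).
Solving gives Q = 168.8 with consumers paying €47.8 and suppliers receiving €39.8 (the €8 wedge).
Per-tire burden: consumers €4.8, suppliers €3.2.
Consumers take the larger share because demand is less price-elastic here (demand slope 4 vs supply slope 6).
The less price-elastic side of the market bears the larger share of a per-unit tax.

Consumers bear the larger share: €4.8 per tire.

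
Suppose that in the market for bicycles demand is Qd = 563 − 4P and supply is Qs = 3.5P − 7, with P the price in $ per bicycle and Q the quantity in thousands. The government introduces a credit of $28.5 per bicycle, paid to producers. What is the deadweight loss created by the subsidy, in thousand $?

Deadweight loss = $758.1 thousand.

Without the subsidy, 563 − 4P = 3.5P − 7 gives 7.5P = 570, so P* = $76 and Q* = 259.
With a per-unit subsidy paid to producers, each receives P + 28.5 per unit sold, so supply becomes Qs = 3.5(P + 28.5) − 7.
Solving gives Q = 312.2 with buyers paying $62.7 and producers receiving $91.2 (the $28.5 wedge).
Quantity rises by |ΔQ| = |259 − 312.2| = 53.2.
DWL = ½ · t · |ΔQ| = ½ · 28.5 · 53.2 = $758.1.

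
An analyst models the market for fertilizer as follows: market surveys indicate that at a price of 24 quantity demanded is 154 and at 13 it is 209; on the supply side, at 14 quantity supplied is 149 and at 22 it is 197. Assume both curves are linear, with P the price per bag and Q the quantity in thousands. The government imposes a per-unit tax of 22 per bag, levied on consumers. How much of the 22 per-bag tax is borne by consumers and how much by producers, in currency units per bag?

Demand slope: (209 − 154)/(13 − 24) = -5, so Qd = 274 − 5P.
Supply slope: (197 − 149)/(22 − 14) = 6, so Qs = 6P + 65.
Without the tax, 274 − 5P = 6P + 65 gives 11P = 209, so P* = 19 and Q* = 179.
With the tax collected from consumers, demand (in seller-price terms) shifts: Qd = 274 − 5(P + 22).
Solving gives Q = 119 with consumers paying 31 and producers receiving 9 (the 22 wedge).
Burden on consumers: 12; on producers: 10. (They sum to 22.)
The less price-elastic side of the market bears the larger share of a per-unit tax.

Consumers bear 12 per bag; producers bear 10 per bag.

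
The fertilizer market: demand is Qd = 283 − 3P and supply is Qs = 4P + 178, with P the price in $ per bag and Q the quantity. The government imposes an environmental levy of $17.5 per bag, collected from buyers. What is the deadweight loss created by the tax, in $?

Without the tax, 283 − 3P = 4P + 178 gives 7P = 105, so P* = $15 and Q* = 238.
With the tax collected from buyers, demand (in seller-price terms) shifts: Qd = 283 − 3(P + 17.5).
New equilibrium: buyers pay $25, sellers receive $7.5, Q = 208. (Wedge: Pb − Ps = 17.5.)
Quantity falls by |ΔQ| = |238 − 208| = 30.
DWL = ½ · t · |ΔQ| = ½ · 17.5 · 30 = $262.5.

Deadweight loss = $262.5.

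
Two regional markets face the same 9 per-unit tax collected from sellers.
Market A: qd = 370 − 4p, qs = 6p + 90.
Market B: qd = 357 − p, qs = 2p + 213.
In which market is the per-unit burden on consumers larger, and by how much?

Market B, by 0.6.

Market A: pre-tax p* = 28, q* = 258; post-tax q = 236.4; per-unit burden on consumers = 5.4.
Market B: pre-tax p* = 48, q* = 309; post-tax q = 303; per-unit burden on consumers = 6.
Difference: 5.4 vs 6 → market B is larger by 0.6.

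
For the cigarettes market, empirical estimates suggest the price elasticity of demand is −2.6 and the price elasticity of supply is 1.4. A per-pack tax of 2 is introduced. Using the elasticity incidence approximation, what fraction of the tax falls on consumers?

Consumers' share ≈ 0.35.

Incidence ratio: consumers' share ≈ εs / (εs + |εd|) = 1.4 / (1.4 + 2.6) = 0.35.
Supply is the less elastic side, so consumers bear the smaller share.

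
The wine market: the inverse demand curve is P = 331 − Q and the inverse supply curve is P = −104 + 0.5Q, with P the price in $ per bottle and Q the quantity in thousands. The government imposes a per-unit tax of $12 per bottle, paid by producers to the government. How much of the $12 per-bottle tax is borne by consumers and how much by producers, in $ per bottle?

Rewrite in direct form: Qd = 331 − P and Qs = 2P + 208.
Without the tax, 331 − P = 2P + 208 gives 3P = 123, so P* = $41 and Q* = 290.
With the tax collected from producers, supply shifts: Qs = 2(P − 12) + 208.
New equilibrium: consumers pay $49, producers receive $37, Q = 282. (Wedge: Pb − Ps = 12.)
Burden on consumers: $8; on producers: $4. (They sum to $12.)

Consumers bear $8 per bottle; producers bear $4 per bottle.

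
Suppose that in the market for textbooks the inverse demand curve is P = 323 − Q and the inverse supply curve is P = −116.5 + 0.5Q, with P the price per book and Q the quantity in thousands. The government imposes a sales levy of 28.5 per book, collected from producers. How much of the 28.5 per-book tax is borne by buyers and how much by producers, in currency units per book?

Inverting to Q(P) form: Qd = 323 − P; Qs = 2P + 233.
Without the tax, 323 − P = 2P + 233 gives 3P = 90, so P* = 30 and Q* = 293.
With the tax collected from producers, supply shifts: Qs = 2(P − 28.5) + 233.
New equilibrium: buyers pay 49, producers receive 20.5, Q = 274. (Wedge: Pb − Ps = 28.5.)
Burden on buyers: 19; on producers: 9.5. (They sum to 28.5.)
The less price-elastic side of the market bears the larger share of a per-unit tax.

Buyers bear 19 per book; producers bear 9.5 per book.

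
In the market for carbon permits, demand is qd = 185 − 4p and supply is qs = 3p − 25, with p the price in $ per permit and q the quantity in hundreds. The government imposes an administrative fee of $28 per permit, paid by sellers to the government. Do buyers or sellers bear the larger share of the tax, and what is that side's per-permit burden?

Without the tax, 185 − 4p = 3p − 25 gives 7p = 210, so p* = $30 and q* = 65.
With the tax collected from sellers, supply shifts: qs = 3(p − 28) − 25.
New equilibrium: buyers pay $42, sellers receive $14, q = 17. (Wedge: pb − ps = 28.)
Per-permit burden: buyers $12, sellers $16.
Sellers take the larger share because supply is less price-elastic here (demand slope 4 vs supply slope 3).
The less price-elastic side of the market bears the larger share of a per-unit tax.

Sellers bear the larger share: $16 per permit.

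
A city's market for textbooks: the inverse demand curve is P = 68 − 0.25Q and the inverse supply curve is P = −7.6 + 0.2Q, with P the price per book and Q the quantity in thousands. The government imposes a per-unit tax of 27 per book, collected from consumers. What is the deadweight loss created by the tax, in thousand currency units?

Inverting to Q(P) form: Qd = 272 − 4P; Qs = 5P + 38.
Without the tax, 272 − 4P = 5P + 38 gives 9P = 234, so P* = 26 and Q* = 168.
With the tax collected from consumers, demand (in seller-price terms) shifts: Qd = 272 − 4(P + 27).
New equilibrium: consumers pay 41, producers receive 14, Q = 108. (Wedge: Pb − Ps = 27.)
Quantity falls by |ΔQ| = |168 − 108| = 60.
DWL = ½ · t · |ΔQ| = ½ · 27 · 60 = 810.

Deadweight loss = 810 thousand.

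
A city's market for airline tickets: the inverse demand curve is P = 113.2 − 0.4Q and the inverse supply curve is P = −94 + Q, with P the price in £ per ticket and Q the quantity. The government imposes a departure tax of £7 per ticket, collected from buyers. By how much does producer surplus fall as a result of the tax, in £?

Producer surplus falls by £727.5.

Inverting to Q(P) form: Qd = 283 − 2.5P; Qs = P + 94.
Without the tax, 283 − 2.5P = P + 94 gives 3.5P = 189, so P* = £54 and Q* = 148.
With the tax collected from buyers, demand (in seller-price terms) shifts: Qd = 283 − 2.5(P + 7).
Solving gives Q = 143 with buyers paying £56 and suppliers receiving £49 (the £7 wedge).
ΔPS is the trapezoid between Q = 143 and Q = 148 of height £5: ½ · (148 + 143) · 5 = £727.5.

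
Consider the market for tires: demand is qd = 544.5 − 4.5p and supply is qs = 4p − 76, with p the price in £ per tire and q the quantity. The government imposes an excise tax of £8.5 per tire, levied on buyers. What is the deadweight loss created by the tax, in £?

Without the tax, 544.5 − 4.5p = 4p − 76 gives 8.5p = 620.5, so p* = £73 and q* = 216.
With the tax collected from buyers, demand (in seller-price terms) shifts: qd = 544.5 − 4.5(p + 8.5).
Solving gives q = 198 with buyers paying £77 and producers receiving £68.5 (the £8.5 wedge).
Quantity falls by |ΔQ| = |216 − 198| = 18.
DWL = ½ · t · |ΔQ| = ½ · 8.5 · 18 = £76.5.

Deadweight loss = £76.5.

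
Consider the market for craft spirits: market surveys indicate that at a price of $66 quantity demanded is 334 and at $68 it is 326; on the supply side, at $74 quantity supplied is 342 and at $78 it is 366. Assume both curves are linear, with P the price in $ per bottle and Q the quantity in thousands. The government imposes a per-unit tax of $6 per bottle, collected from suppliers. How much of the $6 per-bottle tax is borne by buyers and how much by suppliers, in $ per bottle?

Demand slope: (326 − 334)/(68 − 66) = -4, so Qd = 598 − 4P.
Supply slope: (366 − 342)/(78 − 74) = 6, so Qs = 6P − 102.
Without the tax, 598 − 4P = 6P − 102 gives 10P = 700, so P* = $70 and Q* = 318.
With the tax collected from suppliers, supply shifts: Qs = 6(P − 6) − 102.
Solving gives Q = 303.6 with buyers paying $73.6 and suppliers receiving $67.6 (the $6 wedge).
Burden on buyers: $3.6; on suppliers: $2.4. (They sum to $6.)

Buyers bear $3.6 per bottle; suppliers bear $2.4 per bottle.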